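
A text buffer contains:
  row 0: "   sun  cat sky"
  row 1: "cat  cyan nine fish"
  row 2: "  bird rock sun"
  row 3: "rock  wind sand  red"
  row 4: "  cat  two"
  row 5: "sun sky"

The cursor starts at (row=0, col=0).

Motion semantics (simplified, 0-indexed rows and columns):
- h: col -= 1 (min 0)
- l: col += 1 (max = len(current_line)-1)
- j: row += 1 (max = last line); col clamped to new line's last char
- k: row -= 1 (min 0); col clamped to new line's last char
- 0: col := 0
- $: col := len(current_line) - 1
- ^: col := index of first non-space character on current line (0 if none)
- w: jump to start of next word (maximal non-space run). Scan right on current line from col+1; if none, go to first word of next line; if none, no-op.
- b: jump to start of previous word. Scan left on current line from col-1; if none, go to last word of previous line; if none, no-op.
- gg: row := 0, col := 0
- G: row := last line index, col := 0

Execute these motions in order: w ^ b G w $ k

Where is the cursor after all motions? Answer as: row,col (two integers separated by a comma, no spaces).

After 1 (w): row=0 col=3 char='s'
After 2 (^): row=0 col=3 char='s'
After 3 (b): row=0 col=3 char='s'
After 4 (G): row=5 col=0 char='s'
After 5 (w): row=5 col=4 char='s'
After 6 ($): row=5 col=6 char='y'
After 7 (k): row=4 col=6 char='_'

Answer: 4,6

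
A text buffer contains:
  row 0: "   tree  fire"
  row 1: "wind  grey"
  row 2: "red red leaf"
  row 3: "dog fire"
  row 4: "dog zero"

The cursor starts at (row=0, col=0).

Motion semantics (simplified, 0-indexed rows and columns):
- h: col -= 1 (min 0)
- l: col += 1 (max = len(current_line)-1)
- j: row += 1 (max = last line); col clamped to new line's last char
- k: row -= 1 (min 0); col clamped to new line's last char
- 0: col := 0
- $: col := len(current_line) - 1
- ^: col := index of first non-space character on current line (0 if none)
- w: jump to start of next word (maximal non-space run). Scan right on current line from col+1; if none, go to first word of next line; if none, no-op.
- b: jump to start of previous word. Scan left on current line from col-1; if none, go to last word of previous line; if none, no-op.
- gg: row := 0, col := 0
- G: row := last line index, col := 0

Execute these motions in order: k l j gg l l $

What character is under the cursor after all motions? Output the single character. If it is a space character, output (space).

After 1 (k): row=0 col=0 char='_'
After 2 (l): row=0 col=1 char='_'
After 3 (j): row=1 col=1 char='i'
After 4 (gg): row=0 col=0 char='_'
After 5 (l): row=0 col=1 char='_'
After 6 (l): row=0 col=2 char='_'
After 7 ($): row=0 col=12 char='e'

Answer: e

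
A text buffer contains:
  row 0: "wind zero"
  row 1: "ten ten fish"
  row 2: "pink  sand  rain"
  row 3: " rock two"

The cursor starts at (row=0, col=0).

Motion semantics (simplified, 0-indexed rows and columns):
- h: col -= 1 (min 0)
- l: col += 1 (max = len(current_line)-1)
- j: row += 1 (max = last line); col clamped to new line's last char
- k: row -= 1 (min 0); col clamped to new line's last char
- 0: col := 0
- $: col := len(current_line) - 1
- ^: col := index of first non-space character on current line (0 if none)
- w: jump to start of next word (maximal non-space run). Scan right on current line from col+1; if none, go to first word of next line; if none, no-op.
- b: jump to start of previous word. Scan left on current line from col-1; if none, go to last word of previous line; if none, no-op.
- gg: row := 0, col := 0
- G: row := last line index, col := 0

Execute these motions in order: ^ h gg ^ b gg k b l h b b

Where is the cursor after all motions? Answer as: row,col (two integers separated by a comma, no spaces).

Answer: 0,0

Derivation:
After 1 (^): row=0 col=0 char='w'
After 2 (h): row=0 col=0 char='w'
After 3 (gg): row=0 col=0 char='w'
After 4 (^): row=0 col=0 char='w'
After 5 (b): row=0 col=0 char='w'
After 6 (gg): row=0 col=0 char='w'
After 7 (k): row=0 col=0 char='w'
After 8 (b): row=0 col=0 char='w'
After 9 (l): row=0 col=1 char='i'
After 10 (h): row=0 col=0 char='w'
After 11 (b): row=0 col=0 char='w'
After 12 (b): row=0 col=0 char='w'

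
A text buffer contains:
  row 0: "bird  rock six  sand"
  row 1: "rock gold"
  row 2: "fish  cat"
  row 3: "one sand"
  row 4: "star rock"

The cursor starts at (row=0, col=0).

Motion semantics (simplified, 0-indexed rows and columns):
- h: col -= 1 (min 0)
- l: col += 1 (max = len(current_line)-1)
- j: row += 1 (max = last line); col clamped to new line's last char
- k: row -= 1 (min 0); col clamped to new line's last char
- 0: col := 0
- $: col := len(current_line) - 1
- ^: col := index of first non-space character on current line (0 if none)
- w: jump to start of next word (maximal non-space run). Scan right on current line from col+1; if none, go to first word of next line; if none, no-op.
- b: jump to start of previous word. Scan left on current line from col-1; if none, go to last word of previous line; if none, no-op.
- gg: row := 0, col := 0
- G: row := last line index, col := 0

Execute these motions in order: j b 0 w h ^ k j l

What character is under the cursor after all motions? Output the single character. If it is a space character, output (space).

Answer: o

Derivation:
After 1 (j): row=1 col=0 char='r'
After 2 (b): row=0 col=16 char='s'
After 3 (0): row=0 col=0 char='b'
After 4 (w): row=0 col=6 char='r'
After 5 (h): row=0 col=5 char='_'
After 6 (^): row=0 col=0 char='b'
After 7 (k): row=0 col=0 char='b'
After 8 (j): row=1 col=0 char='r'
After 9 (l): row=1 col=1 char='o'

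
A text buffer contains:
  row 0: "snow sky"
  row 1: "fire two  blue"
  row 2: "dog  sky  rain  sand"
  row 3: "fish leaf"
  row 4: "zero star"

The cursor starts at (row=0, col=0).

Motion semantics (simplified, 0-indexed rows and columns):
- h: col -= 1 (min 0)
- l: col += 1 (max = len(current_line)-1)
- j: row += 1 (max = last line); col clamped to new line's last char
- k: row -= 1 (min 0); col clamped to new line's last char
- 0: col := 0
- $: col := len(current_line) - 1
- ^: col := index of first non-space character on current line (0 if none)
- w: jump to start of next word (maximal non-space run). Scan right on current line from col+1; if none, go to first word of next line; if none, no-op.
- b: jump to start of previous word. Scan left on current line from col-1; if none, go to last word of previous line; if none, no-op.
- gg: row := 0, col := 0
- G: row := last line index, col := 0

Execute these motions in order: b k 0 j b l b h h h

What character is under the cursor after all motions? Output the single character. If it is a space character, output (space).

After 1 (b): row=0 col=0 char='s'
After 2 (k): row=0 col=0 char='s'
After 3 (0): row=0 col=0 char='s'
After 4 (j): row=1 col=0 char='f'
After 5 (b): row=0 col=5 char='s'
After 6 (l): row=0 col=6 char='k'
After 7 (b): row=0 col=5 char='s'
After 8 (h): row=0 col=4 char='_'
After 9 (h): row=0 col=3 char='w'
After 10 (h): row=0 col=2 char='o'

Answer: o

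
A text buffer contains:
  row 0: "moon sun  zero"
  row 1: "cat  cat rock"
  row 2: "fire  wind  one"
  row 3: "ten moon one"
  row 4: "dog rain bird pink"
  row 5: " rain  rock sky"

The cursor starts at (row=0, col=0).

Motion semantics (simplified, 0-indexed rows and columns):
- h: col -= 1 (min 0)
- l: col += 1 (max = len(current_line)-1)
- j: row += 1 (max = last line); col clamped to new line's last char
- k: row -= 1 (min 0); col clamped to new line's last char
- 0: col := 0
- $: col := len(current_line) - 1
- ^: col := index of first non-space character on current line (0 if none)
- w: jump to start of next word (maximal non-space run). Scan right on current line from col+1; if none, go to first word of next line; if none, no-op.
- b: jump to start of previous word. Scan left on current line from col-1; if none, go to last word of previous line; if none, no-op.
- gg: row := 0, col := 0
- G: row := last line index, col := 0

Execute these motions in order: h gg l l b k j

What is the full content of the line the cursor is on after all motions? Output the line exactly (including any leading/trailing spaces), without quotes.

After 1 (h): row=0 col=0 char='m'
After 2 (gg): row=0 col=0 char='m'
After 3 (l): row=0 col=1 char='o'
After 4 (l): row=0 col=2 char='o'
After 5 (b): row=0 col=0 char='m'
After 6 (k): row=0 col=0 char='m'
After 7 (j): row=1 col=0 char='c'

Answer: cat  cat rock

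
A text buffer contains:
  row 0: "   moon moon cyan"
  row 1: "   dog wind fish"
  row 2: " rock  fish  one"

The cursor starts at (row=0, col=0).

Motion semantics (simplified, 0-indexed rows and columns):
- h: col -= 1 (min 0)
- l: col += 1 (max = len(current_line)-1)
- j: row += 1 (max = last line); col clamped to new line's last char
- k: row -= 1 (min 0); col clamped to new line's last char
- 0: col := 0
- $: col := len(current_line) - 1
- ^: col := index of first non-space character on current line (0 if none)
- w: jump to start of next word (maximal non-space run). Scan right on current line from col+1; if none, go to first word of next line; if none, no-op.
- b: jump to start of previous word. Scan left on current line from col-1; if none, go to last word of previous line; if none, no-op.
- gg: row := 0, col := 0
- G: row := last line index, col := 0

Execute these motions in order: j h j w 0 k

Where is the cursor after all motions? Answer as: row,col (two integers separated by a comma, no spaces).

After 1 (j): row=1 col=0 char='_'
After 2 (h): row=1 col=0 char='_'
After 3 (j): row=2 col=0 char='_'
After 4 (w): row=2 col=1 char='r'
After 5 (0): row=2 col=0 char='_'
After 6 (k): row=1 col=0 char='_'

Answer: 1,0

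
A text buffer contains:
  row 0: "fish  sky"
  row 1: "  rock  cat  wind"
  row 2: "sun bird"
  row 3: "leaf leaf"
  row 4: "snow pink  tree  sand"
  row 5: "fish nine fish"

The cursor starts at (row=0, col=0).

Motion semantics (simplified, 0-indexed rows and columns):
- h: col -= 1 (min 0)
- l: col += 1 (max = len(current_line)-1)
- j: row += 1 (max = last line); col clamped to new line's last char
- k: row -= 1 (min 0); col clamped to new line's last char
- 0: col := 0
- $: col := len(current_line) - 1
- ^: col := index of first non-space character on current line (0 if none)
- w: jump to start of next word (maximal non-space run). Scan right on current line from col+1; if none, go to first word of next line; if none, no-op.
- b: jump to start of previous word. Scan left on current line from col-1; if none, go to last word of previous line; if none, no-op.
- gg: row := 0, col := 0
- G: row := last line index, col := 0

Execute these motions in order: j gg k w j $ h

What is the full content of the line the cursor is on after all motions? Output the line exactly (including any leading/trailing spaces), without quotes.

After 1 (j): row=1 col=0 char='_'
After 2 (gg): row=0 col=0 char='f'
After 3 (k): row=0 col=0 char='f'
After 4 (w): row=0 col=6 char='s'
After 5 (j): row=1 col=6 char='_'
After 6 ($): row=1 col=16 char='d'
After 7 (h): row=1 col=15 char='n'

Answer:   rock  cat  wind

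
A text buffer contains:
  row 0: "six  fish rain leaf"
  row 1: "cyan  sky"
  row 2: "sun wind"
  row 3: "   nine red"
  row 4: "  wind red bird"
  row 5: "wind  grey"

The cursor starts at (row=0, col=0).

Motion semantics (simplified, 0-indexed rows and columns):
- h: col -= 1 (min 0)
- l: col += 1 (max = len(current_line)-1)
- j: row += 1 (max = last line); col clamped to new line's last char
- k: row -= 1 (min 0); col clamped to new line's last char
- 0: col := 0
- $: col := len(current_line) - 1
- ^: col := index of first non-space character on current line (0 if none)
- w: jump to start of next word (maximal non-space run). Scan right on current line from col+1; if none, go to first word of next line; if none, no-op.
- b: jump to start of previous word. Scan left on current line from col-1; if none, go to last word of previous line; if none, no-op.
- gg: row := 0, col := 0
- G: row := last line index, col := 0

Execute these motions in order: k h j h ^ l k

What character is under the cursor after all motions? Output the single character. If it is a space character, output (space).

After 1 (k): row=0 col=0 char='s'
After 2 (h): row=0 col=0 char='s'
After 3 (j): row=1 col=0 char='c'
After 4 (h): row=1 col=0 char='c'
After 5 (^): row=1 col=0 char='c'
After 6 (l): row=1 col=1 char='y'
After 7 (k): row=0 col=1 char='i'

Answer: i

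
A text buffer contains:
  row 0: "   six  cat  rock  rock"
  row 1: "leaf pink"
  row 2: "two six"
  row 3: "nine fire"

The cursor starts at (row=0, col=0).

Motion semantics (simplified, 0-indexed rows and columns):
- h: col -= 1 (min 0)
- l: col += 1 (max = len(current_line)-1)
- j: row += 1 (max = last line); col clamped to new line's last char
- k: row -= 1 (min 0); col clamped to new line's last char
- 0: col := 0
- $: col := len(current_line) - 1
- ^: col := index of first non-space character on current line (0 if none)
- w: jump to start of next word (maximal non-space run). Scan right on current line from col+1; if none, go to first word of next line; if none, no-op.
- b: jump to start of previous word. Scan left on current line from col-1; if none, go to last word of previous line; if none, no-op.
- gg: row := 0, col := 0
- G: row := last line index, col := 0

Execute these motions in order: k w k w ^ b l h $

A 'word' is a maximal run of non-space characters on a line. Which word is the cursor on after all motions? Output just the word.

Answer: rock

Derivation:
After 1 (k): row=0 col=0 char='_'
After 2 (w): row=0 col=3 char='s'
After 3 (k): row=0 col=3 char='s'
After 4 (w): row=0 col=8 char='c'
After 5 (^): row=0 col=3 char='s'
After 6 (b): row=0 col=3 char='s'
After 7 (l): row=0 col=4 char='i'
After 8 (h): row=0 col=3 char='s'
After 9 ($): row=0 col=22 char='k'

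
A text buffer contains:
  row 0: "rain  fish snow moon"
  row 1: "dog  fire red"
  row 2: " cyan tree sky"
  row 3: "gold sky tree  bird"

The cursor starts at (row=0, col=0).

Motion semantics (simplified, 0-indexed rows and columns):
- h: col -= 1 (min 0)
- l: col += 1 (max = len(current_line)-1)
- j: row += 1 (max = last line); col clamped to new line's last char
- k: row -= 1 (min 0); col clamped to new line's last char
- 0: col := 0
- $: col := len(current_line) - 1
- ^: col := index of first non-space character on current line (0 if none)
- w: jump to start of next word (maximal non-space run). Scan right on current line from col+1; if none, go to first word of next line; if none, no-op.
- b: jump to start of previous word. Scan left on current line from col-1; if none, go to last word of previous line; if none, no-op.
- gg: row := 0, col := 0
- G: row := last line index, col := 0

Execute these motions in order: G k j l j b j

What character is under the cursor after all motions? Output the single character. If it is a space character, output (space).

After 1 (G): row=3 col=0 char='g'
After 2 (k): row=2 col=0 char='_'
After 3 (j): row=3 col=0 char='g'
After 4 (l): row=3 col=1 char='o'
After 5 (j): row=3 col=1 char='o'
After 6 (b): row=3 col=0 char='g'
After 7 (j): row=3 col=0 char='g'

Answer: g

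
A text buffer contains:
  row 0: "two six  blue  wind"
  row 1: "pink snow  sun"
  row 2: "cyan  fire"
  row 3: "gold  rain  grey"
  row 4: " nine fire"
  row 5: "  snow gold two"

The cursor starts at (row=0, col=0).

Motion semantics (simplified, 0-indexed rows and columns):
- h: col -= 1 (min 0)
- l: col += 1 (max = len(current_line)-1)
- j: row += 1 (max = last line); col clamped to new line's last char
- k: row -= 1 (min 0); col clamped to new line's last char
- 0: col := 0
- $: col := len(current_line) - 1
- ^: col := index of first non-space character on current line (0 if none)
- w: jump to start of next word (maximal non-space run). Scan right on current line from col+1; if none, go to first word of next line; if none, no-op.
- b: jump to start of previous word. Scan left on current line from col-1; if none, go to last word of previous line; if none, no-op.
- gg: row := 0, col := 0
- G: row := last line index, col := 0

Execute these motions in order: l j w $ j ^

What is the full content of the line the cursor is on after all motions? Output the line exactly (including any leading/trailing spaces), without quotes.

Answer: cyan  fire

Derivation:
After 1 (l): row=0 col=1 char='w'
After 2 (j): row=1 col=1 char='i'
After 3 (w): row=1 col=5 char='s'
After 4 ($): row=1 col=13 char='n'
After 5 (j): row=2 col=9 char='e'
After 6 (^): row=2 col=0 char='c'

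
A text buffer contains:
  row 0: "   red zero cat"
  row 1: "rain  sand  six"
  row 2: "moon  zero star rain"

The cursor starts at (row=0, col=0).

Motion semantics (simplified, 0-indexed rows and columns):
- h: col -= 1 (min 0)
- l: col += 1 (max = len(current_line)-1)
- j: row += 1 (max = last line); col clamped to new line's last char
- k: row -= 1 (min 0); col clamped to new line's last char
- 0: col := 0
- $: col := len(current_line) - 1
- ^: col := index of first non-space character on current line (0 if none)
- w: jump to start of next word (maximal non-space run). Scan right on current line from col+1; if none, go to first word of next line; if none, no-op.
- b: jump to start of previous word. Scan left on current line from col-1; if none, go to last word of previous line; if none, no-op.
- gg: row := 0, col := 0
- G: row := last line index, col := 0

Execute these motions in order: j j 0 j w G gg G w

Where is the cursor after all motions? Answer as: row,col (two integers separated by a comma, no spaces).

Answer: 2,6

Derivation:
After 1 (j): row=1 col=0 char='r'
After 2 (j): row=2 col=0 char='m'
After 3 (0): row=2 col=0 char='m'
After 4 (j): row=2 col=0 char='m'
After 5 (w): row=2 col=6 char='z'
After 6 (G): row=2 col=0 char='m'
After 7 (gg): row=0 col=0 char='_'
After 8 (G): row=2 col=0 char='m'
After 9 (w): row=2 col=6 char='z'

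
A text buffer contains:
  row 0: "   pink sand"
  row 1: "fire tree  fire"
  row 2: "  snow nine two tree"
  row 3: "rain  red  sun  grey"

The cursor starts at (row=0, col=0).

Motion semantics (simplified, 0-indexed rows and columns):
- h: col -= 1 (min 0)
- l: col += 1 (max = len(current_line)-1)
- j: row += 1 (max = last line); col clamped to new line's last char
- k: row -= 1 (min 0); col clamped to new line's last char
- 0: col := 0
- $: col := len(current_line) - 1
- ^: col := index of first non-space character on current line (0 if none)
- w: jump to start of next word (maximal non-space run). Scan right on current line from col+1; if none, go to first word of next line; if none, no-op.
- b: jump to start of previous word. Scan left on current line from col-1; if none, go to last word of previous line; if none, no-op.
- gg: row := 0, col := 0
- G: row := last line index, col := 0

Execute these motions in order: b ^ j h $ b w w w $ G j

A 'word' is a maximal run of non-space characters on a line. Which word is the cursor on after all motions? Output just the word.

Answer: rain

Derivation:
After 1 (b): row=0 col=0 char='_'
After 2 (^): row=0 col=3 char='p'
After 3 (j): row=1 col=3 char='e'
After 4 (h): row=1 col=2 char='r'
After 5 ($): row=1 col=14 char='e'
After 6 (b): row=1 col=11 char='f'
After 7 (w): row=2 col=2 char='s'
After 8 (w): row=2 col=7 char='n'
After 9 (w): row=2 col=12 char='t'
After 10 ($): row=2 col=19 char='e'
After 11 (G): row=3 col=0 char='r'
After 12 (j): row=3 col=0 char='r'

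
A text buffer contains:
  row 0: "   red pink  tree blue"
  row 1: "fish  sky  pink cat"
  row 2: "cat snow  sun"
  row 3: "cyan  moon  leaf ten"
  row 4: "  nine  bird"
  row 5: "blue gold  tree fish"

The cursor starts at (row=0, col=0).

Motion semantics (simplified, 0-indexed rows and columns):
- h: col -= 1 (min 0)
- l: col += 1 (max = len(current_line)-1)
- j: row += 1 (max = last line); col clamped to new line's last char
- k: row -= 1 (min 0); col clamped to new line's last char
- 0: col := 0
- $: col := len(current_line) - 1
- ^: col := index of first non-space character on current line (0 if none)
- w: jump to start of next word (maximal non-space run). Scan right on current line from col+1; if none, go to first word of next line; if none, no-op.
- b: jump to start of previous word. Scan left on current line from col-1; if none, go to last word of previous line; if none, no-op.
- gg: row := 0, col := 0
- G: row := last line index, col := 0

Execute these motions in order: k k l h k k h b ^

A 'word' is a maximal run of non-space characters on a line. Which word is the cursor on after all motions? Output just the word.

After 1 (k): row=0 col=0 char='_'
After 2 (k): row=0 col=0 char='_'
After 3 (l): row=0 col=1 char='_'
After 4 (h): row=0 col=0 char='_'
After 5 (k): row=0 col=0 char='_'
After 6 (k): row=0 col=0 char='_'
After 7 (h): row=0 col=0 char='_'
After 8 (b): row=0 col=0 char='_'
After 9 (^): row=0 col=3 char='r'

Answer: red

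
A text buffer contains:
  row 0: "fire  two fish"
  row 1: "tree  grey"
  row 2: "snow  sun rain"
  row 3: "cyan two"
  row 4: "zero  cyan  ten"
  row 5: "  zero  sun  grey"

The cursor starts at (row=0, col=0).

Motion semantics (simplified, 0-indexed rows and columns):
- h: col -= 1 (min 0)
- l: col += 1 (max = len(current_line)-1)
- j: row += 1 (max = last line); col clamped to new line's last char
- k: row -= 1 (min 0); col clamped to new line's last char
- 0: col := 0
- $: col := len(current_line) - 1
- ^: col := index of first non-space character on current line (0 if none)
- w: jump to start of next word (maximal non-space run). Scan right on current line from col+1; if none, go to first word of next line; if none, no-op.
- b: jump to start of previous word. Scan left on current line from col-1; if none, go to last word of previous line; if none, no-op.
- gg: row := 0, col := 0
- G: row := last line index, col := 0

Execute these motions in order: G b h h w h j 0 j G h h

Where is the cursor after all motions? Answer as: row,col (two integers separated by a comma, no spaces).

After 1 (G): row=5 col=0 char='_'
After 2 (b): row=4 col=12 char='t'
After 3 (h): row=4 col=11 char='_'
After 4 (h): row=4 col=10 char='_'
After 5 (w): row=4 col=12 char='t'
After 6 (h): row=4 col=11 char='_'
After 7 (j): row=5 col=11 char='_'
After 8 (0): row=5 col=0 char='_'
After 9 (j): row=5 col=0 char='_'
After 10 (G): row=5 col=0 char='_'
After 11 (h): row=5 col=0 char='_'
After 12 (h): row=5 col=0 char='_'

Answer: 5,0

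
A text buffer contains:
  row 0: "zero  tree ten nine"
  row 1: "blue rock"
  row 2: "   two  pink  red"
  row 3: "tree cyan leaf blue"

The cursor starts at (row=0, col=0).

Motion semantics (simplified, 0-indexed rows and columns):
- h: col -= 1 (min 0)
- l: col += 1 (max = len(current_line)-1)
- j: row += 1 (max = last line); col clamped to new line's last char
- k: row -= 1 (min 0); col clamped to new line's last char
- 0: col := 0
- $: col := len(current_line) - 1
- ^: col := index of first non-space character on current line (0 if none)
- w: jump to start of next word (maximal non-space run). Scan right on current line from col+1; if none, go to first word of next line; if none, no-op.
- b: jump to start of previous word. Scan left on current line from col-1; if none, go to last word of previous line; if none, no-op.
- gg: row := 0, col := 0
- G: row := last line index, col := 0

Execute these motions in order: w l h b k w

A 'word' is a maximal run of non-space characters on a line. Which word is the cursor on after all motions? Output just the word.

Answer: tree

Derivation:
After 1 (w): row=0 col=6 char='t'
After 2 (l): row=0 col=7 char='r'
After 3 (h): row=0 col=6 char='t'
After 4 (b): row=0 col=0 char='z'
After 5 (k): row=0 col=0 char='z'
After 6 (w): row=0 col=6 char='t'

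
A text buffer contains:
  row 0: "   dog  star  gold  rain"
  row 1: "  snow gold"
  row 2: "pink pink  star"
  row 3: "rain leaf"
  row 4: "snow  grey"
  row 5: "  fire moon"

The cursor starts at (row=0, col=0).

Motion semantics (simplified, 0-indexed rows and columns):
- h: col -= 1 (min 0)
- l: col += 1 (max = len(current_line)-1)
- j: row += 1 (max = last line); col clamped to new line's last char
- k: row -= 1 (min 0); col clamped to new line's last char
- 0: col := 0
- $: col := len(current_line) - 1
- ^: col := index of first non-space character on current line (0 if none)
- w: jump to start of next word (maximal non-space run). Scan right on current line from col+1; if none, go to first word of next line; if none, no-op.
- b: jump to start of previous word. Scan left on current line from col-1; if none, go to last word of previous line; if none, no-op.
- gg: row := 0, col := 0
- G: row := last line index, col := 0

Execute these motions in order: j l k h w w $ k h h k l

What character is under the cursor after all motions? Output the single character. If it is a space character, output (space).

After 1 (j): row=1 col=0 char='_'
After 2 (l): row=1 col=1 char='_'
After 3 (k): row=0 col=1 char='_'
After 4 (h): row=0 col=0 char='_'
After 5 (w): row=0 col=3 char='d'
After 6 (w): row=0 col=8 char='s'
After 7 ($): row=0 col=23 char='n'
After 8 (k): row=0 col=23 char='n'
After 9 (h): row=0 col=22 char='i'
After 10 (h): row=0 col=21 char='a'
After 11 (k): row=0 col=21 char='a'
After 12 (l): row=0 col=22 char='i'

Answer: i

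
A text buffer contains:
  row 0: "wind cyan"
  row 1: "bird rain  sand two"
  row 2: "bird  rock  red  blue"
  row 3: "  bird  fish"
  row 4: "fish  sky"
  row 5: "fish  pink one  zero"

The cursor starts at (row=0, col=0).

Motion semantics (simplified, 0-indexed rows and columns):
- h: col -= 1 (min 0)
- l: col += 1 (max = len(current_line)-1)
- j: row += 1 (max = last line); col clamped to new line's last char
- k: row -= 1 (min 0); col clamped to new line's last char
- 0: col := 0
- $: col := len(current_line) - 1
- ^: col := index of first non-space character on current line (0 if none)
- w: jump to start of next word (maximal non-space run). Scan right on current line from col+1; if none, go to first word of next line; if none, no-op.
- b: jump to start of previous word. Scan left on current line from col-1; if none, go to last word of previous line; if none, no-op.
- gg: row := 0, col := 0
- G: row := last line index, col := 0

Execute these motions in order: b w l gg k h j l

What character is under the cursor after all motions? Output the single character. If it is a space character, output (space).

Answer: i

Derivation:
After 1 (b): row=0 col=0 char='w'
After 2 (w): row=0 col=5 char='c'
After 3 (l): row=0 col=6 char='y'
After 4 (gg): row=0 col=0 char='w'
After 5 (k): row=0 col=0 char='w'
After 6 (h): row=0 col=0 char='w'
After 7 (j): row=1 col=0 char='b'
After 8 (l): row=1 col=1 char='i'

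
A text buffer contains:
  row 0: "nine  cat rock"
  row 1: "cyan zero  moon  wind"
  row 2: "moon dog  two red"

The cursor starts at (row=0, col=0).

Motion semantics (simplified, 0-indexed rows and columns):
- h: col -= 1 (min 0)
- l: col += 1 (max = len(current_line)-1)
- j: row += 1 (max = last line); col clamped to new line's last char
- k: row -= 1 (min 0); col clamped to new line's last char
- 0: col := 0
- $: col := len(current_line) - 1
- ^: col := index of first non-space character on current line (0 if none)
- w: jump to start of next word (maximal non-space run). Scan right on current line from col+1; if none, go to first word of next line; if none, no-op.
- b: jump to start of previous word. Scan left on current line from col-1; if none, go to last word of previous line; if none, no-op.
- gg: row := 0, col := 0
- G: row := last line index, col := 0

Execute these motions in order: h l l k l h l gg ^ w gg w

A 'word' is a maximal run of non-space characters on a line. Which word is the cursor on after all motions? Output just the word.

After 1 (h): row=0 col=0 char='n'
After 2 (l): row=0 col=1 char='i'
After 3 (l): row=0 col=2 char='n'
After 4 (k): row=0 col=2 char='n'
After 5 (l): row=0 col=3 char='e'
After 6 (h): row=0 col=2 char='n'
After 7 (l): row=0 col=3 char='e'
After 8 (gg): row=0 col=0 char='n'
After 9 (^): row=0 col=0 char='n'
After 10 (w): row=0 col=6 char='c'
After 11 (gg): row=0 col=0 char='n'
After 12 (w): row=0 col=6 char='c'

Answer: cat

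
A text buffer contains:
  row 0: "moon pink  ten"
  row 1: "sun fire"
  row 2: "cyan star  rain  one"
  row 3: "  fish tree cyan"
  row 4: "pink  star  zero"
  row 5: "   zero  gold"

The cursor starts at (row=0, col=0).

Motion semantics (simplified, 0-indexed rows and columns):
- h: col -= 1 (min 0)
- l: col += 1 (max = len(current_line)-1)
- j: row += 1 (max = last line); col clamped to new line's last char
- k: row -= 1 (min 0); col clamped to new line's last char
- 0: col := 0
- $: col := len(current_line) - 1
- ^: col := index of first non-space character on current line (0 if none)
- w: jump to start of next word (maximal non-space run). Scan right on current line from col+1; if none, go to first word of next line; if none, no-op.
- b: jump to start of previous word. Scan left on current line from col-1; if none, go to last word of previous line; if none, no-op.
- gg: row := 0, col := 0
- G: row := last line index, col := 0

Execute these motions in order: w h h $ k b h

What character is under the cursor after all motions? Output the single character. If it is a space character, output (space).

Answer: (space)

Derivation:
After 1 (w): row=0 col=5 char='p'
After 2 (h): row=0 col=4 char='_'
After 3 (h): row=0 col=3 char='n'
After 4 ($): row=0 col=13 char='n'
After 5 (k): row=0 col=13 char='n'
After 6 (b): row=0 col=11 char='t'
After 7 (h): row=0 col=10 char='_'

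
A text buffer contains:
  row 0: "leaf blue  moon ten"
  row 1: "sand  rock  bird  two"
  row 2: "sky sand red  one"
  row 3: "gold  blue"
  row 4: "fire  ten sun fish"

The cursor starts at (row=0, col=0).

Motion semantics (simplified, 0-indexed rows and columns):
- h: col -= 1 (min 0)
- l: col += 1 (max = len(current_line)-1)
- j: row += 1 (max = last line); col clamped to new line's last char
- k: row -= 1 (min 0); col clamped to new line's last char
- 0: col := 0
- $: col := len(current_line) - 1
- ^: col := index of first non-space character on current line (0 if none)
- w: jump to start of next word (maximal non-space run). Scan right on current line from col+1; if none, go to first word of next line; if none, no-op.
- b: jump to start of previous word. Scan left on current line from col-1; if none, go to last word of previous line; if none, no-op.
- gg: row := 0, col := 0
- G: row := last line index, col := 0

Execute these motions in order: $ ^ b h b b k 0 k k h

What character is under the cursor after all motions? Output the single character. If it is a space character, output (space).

Answer: l

Derivation:
After 1 ($): row=0 col=18 char='n'
After 2 (^): row=0 col=0 char='l'
After 3 (b): row=0 col=0 char='l'
After 4 (h): row=0 col=0 char='l'
After 5 (b): row=0 col=0 char='l'
After 6 (b): row=0 col=0 char='l'
After 7 (k): row=0 col=0 char='l'
After 8 (0): row=0 col=0 char='l'
After 9 (k): row=0 col=0 char='l'
After 10 (k): row=0 col=0 char='l'
After 11 (h): row=0 col=0 char='l'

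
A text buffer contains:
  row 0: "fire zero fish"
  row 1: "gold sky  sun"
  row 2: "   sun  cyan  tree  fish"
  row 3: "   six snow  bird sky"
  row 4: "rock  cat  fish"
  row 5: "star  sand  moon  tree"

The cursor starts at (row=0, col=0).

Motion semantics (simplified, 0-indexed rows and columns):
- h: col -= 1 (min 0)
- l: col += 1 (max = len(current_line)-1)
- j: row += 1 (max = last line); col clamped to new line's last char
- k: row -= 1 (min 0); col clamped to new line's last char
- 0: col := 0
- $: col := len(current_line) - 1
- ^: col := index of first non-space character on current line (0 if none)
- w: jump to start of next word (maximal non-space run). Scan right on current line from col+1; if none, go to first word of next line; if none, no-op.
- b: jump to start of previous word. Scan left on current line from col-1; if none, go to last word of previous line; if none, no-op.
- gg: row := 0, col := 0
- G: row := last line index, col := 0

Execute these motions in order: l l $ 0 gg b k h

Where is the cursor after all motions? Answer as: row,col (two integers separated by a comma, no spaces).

Answer: 0,0

Derivation:
After 1 (l): row=0 col=1 char='i'
After 2 (l): row=0 col=2 char='r'
After 3 ($): row=0 col=13 char='h'
After 4 (0): row=0 col=0 char='f'
After 5 (gg): row=0 col=0 char='f'
After 6 (b): row=0 col=0 char='f'
After 7 (k): row=0 col=0 char='f'
After 8 (h): row=0 col=0 char='f'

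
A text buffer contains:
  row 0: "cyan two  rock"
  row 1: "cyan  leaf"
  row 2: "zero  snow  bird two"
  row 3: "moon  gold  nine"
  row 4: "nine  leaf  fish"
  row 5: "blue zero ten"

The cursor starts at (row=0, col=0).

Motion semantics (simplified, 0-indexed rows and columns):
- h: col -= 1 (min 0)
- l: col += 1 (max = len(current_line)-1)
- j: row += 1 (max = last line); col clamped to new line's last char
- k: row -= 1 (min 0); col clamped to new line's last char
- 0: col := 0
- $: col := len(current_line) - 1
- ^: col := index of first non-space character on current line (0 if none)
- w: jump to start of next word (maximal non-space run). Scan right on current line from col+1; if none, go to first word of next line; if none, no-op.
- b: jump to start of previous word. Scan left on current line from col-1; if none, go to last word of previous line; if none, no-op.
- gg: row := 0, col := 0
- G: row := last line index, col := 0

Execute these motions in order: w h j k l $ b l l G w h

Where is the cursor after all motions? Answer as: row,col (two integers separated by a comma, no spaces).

After 1 (w): row=0 col=5 char='t'
After 2 (h): row=0 col=4 char='_'
After 3 (j): row=1 col=4 char='_'
After 4 (k): row=0 col=4 char='_'
After 5 (l): row=0 col=5 char='t'
After 6 ($): row=0 col=13 char='k'
After 7 (b): row=0 col=10 char='r'
After 8 (l): row=0 col=11 char='o'
After 9 (l): row=0 col=12 char='c'
After 10 (G): row=5 col=0 char='b'
After 11 (w): row=5 col=5 char='z'
After 12 (h): row=5 col=4 char='_'

Answer: 5,4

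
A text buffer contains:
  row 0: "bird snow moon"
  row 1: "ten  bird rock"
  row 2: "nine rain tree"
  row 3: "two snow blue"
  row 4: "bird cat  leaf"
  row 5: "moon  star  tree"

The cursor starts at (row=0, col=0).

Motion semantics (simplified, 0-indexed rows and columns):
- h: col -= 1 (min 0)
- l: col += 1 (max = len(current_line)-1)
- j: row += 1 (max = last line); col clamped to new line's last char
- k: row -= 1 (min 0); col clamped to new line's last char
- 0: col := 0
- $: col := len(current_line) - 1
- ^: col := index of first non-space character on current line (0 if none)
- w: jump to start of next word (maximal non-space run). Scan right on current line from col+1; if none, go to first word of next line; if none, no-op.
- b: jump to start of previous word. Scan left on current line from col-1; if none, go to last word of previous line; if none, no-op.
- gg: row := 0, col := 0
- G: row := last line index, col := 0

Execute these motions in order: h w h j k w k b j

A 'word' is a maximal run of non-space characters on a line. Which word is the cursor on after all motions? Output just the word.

Answer: ten

Derivation:
After 1 (h): row=0 col=0 char='b'
After 2 (w): row=0 col=5 char='s'
After 3 (h): row=0 col=4 char='_'
After 4 (j): row=1 col=4 char='_'
After 5 (k): row=0 col=4 char='_'
After 6 (w): row=0 col=5 char='s'
After 7 (k): row=0 col=5 char='s'
After 8 (b): row=0 col=0 char='b'
After 9 (j): row=1 col=0 char='t'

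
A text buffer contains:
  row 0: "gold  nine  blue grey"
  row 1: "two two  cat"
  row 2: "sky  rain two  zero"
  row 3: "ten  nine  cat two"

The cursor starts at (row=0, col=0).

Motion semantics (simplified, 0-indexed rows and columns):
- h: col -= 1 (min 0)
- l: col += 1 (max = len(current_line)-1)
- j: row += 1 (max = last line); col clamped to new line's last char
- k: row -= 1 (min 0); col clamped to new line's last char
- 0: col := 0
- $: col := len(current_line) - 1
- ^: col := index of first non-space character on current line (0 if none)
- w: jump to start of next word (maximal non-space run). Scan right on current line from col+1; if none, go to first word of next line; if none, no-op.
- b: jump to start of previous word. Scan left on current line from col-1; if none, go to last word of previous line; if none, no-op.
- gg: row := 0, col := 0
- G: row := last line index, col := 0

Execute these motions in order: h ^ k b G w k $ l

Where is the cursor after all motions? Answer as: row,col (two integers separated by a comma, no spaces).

Answer: 2,18

Derivation:
After 1 (h): row=0 col=0 char='g'
After 2 (^): row=0 col=0 char='g'
After 3 (k): row=0 col=0 char='g'
After 4 (b): row=0 col=0 char='g'
After 5 (G): row=3 col=0 char='t'
After 6 (w): row=3 col=5 char='n'
After 7 (k): row=2 col=5 char='r'
After 8 ($): row=2 col=18 char='o'
After 9 (l): row=2 col=18 char='o'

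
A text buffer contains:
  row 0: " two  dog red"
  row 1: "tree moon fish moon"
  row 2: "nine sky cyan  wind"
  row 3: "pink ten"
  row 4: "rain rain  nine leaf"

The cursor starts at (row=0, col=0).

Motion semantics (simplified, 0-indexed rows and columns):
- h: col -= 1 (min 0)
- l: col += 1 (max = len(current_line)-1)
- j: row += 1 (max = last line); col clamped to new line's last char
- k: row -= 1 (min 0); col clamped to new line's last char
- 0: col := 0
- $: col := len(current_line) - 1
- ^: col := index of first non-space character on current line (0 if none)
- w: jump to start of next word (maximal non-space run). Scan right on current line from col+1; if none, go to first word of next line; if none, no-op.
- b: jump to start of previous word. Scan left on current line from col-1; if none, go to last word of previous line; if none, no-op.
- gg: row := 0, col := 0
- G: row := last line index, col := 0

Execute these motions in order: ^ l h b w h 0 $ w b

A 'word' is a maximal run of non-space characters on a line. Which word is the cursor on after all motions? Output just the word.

Answer: red

Derivation:
After 1 (^): row=0 col=1 char='t'
After 2 (l): row=0 col=2 char='w'
After 3 (h): row=0 col=1 char='t'
After 4 (b): row=0 col=1 char='t'
After 5 (w): row=0 col=6 char='d'
After 6 (h): row=0 col=5 char='_'
After 7 (0): row=0 col=0 char='_'
After 8 ($): row=0 col=12 char='d'
After 9 (w): row=1 col=0 char='t'
After 10 (b): row=0 col=10 char='r'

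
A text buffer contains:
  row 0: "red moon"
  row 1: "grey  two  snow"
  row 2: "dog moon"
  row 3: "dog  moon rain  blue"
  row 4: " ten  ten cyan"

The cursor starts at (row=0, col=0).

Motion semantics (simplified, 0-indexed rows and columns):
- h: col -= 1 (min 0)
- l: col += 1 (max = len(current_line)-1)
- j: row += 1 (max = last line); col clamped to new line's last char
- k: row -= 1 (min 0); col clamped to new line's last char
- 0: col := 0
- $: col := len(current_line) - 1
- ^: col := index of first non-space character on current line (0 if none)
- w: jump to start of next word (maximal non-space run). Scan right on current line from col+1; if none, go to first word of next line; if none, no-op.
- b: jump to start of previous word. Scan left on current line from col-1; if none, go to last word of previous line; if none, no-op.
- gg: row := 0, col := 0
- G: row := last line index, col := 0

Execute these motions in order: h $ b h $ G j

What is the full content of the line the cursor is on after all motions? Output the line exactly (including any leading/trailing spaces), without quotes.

Answer:  ten  ten cyan

Derivation:
After 1 (h): row=0 col=0 char='r'
After 2 ($): row=0 col=7 char='n'
After 3 (b): row=0 col=4 char='m'
After 4 (h): row=0 col=3 char='_'
After 5 ($): row=0 col=7 char='n'
After 6 (G): row=4 col=0 char='_'
After 7 (j): row=4 col=0 char='_'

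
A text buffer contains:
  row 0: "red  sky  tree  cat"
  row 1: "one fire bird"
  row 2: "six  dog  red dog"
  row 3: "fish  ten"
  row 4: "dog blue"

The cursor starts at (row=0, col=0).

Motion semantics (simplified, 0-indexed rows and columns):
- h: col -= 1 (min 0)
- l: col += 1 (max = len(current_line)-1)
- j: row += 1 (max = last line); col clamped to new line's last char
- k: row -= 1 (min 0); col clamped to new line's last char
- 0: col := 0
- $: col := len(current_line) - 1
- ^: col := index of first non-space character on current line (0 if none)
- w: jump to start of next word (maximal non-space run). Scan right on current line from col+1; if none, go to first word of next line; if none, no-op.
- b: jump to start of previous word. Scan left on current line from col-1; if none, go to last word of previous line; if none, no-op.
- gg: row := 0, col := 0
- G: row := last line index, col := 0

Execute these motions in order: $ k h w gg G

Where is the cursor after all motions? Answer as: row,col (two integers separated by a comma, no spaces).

Answer: 4,0

Derivation:
After 1 ($): row=0 col=18 char='t'
After 2 (k): row=0 col=18 char='t'
After 3 (h): row=0 col=17 char='a'
After 4 (w): row=1 col=0 char='o'
After 5 (gg): row=0 col=0 char='r'
After 6 (G): row=4 col=0 char='d'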